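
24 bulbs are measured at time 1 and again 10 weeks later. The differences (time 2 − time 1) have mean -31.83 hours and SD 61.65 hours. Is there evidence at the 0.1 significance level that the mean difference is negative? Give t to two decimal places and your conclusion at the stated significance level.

t = -2.53; reject H0

H0: μ_d = 0; H1: μ_d < 0 (paired t-test on the differences, left-tailed).
t = d̄/(s_d/√n) = -31.83/(61.65/√24) = -2.53
df = n − 1 = 23
p-value = P(T ≤ -2.53) ≈ 0.0094
Since p ≈ 0.0094 < α = 0.1, reject H0; the data support H1.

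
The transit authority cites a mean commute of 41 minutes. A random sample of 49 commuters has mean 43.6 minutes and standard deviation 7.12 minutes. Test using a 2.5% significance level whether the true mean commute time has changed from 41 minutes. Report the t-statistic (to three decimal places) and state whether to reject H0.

H0: μ = 41; H1: μ ≠ 41 (one-sample t-test, two-sided).
t = (x̄ − μ₀)/(s/√n) = (43.6 − 41)/(7.12/√49) = 2.556
df = n − 1 = 48
Two-sided p-value ≈ 0.014
Since p ≈ 0.014 < α = 0.025, reject H0; the data support H1.

t = 2.556; reject H0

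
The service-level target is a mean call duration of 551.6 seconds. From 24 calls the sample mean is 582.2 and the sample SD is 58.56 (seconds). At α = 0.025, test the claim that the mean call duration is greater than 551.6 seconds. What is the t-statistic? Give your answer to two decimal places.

2.56

H0: μ = 551.6; H1: μ > 551.6 (one-sample t-test, right-tailed).
t = (x̄ − μ₀)/(s/√n) = (582.2 − 551.6)/(58.56/√24) = 2.56
df = n − 1 = 23
p-value = P(T ≥ 2.56) ≈ 0.009
Since p ≈ 0.009 < α = 0.025, reject H0; the data support H1.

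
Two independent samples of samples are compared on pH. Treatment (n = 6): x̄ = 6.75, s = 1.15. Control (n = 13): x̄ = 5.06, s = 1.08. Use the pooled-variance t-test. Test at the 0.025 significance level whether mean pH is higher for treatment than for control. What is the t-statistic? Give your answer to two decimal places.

Let group 1 = treatment, group 2 = control. H0: μ_1 = μ_2; H1: μ_1 > μ_2 (two-sample pooled-variance t-test, right-tailed).
s_p² = [(6−1)·1.15² + (13−1)·1.08²]/(6+13−2) = 1.21231
t = (6.75 − 5.06)/√[1.21231·(1/6 + 1/13)] = 3.11
df = n₁ + n₂ − 2 = 17
p-value = P(T ≥ 3.11) ≈ 0.0032
Since p ≈ 0.0032 < α = 0.025, reject H0; the evidence is statistically significant.

3.11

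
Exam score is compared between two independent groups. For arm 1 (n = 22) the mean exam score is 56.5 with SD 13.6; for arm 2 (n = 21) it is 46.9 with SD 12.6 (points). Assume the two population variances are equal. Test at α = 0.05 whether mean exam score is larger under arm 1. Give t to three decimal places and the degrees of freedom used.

Let group 1 = arm 1, group 2 = arm 2. H0: μ_1 = μ_2; H1: μ_1 > μ_2 (two-sample pooled-variance t-test, right-tailed).
s_p² = [(22−1)·13.6² + (21−1)·12.6²]/(22+21−2) = 172.18
t = (56.5 − 46.9)/√[172.18·(1/22 + 1/21)] = 2.398
df = n₁ + n₂ − 2 = 41
p-value = P(T ≥ 2.398) ≈ 0.011
Since p ≈ 0.011 < α = 0.05, reject H0; the evidence is statistically significant.

t = 2.398, df = 41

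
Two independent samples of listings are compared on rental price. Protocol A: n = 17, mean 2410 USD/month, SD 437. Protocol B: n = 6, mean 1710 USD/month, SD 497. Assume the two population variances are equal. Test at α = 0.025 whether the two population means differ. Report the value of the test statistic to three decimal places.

Let group 1 = protocol A, group 2 = protocol B. H0: μ_1 = μ_2; H1: μ_1 ≠ μ_2 (two-sample pooled-variance t-test, two-sided).
s_p² = [(17−1)·437² + (6−1)·497²]/(17+6−2) = 204312
t = (2410 − 1710)/√[204312·(1/17 + 1/6)] = 3.261
df = n₁ + n₂ − 2 = 21
Two-sided p-value ≈ 0.0037
Since p ≈ 0.0037 < α = 0.025, reject H0; the evidence is statistically significant.

3.261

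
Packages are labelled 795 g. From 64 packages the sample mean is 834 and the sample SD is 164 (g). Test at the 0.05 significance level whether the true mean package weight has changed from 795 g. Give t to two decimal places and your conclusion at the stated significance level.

H0: μ = 795; H1: μ ≠ 795 (one-sample t-test, two-sided).
t = (x̄ − μ₀)/(s/√n) = (834 − 795)/(164/√64) = 1.90
df = n − 1 = 63
Two-sided p-value ≈ 0.062
Since p ≈ 0.062 > α = 0.05, fail to reject H0; the evidence is not statistically significant.

t = 1.90; fail to reject H0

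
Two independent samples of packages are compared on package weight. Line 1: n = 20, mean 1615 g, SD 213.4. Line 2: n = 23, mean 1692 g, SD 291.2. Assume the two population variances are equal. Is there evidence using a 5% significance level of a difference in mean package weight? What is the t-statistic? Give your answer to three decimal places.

-0.976

Let group 1 = line 1, group 2 = line 2. H0: μ_1 = μ_2; H1: μ_1 ≠ μ_2 (two-sample pooled-variance t-test, two-sided).
s_p² = [(20−1)·213.4² + (23−1)·291.2²]/(20+23−2) = 66604.8
t = (1615 − 1692)/√[66604.8·(1/20 + 1/23)] = -0.976
df = n₁ + n₂ − 2 = 41
Two-sided p-value ≈ 0.335
Since p ≈ 0.335 > α = 0.05, fail to reject H0; the evidence is not statistically significant.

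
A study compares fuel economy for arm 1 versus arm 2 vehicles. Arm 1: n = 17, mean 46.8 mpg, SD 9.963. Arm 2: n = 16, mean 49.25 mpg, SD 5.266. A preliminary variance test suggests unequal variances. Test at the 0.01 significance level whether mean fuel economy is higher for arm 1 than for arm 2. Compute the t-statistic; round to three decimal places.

-0.890

Let group 1 = arm 1, group 2 = arm 2. H0: μ_1 = μ_2; H1: μ_1 > μ_2 (Welch's two-sample t-test, right-tailed).
t = (x̄_1 − x̄_2)/√(s_1²/n_1 + s_2²/n_2) = (46.8 − 49.25)/√(9.963²/17 + 5.266²/16) = -0.890
Welch–Satterthwaite df ≈ 24.60
p-value = P(T ≥ -0.890) ≈ 0.809
Since p ≈ 0.809 > α = 0.01, fail to reject H0; the evidence is not statistically significant.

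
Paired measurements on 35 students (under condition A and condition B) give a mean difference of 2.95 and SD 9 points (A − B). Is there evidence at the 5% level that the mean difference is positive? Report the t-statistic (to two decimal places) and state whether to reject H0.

t = 1.94; reject H0

H0: μ_d = 0; H1: μ_d > 0 (paired t-test on the differences, right-tailed).
t = d̄/(s_d/√n) = 2.95/(9/√35) = 1.94
df = n − 1 = 34
p-value = P(T ≥ 1.94) ≈ 0.030
Since p ≈ 0.030 < α = 0.05, reject H0; the evidence is statistically significant.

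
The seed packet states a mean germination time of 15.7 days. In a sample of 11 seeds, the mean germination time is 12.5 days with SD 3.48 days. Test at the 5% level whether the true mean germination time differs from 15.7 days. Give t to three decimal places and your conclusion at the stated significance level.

t = -3.050; reject H0

H0: μ = 15.7; H1: μ ≠ 15.7 (one-sample t-test, two-sided).
t = (x̄ − μ₀)/(s/√n) = (12.5 − 15.7)/(3.48/√11) = -3.050
df = n − 1 = 10
Two-sided p-value ≈ 0.012
Since p ≈ 0.012 < α = 0.05, reject H0; the evidence is statistically significant.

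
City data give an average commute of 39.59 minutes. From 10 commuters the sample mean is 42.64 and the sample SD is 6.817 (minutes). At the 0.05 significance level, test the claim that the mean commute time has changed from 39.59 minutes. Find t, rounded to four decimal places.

1.4148

H0: μ = 39.59; H1: μ ≠ 39.59 (one-sample t-test, two-sided).
t = (x̄ − μ₀)/(s/√n) = (42.64 − 39.59)/(6.817/√10) = 1.4148
df = n − 1 = 9
Two-sided p-value ≈ 0.1908
Since p ≈ 0.1908 > α = 0.05, fail to reject H0; the data do not provide sufficient evidence against H0.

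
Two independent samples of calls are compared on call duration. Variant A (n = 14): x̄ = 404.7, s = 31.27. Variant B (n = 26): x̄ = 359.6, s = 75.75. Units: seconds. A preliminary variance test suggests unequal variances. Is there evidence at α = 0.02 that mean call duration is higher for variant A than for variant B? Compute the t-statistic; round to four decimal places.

Let group 1 = variant A, group 2 = variant B. H0: μ_1 = μ_2; H1: μ_1 > μ_2 (Welch's two-sample t-test, right-tailed).
t = (x̄_1 − x̄_2)/√(s_1²/n_1 + s_2²/n_2) = (404.7 − 359.6)/√(31.27²/14 + 75.75²/26) = 2.6459
Welch–Satterthwaite df ≈ 36.33
p-value = P(T ≥ 2.6459) ≈ 0.006
Since p ≈ 0.006 < α = 0.02, reject H0; the evidence is statistically significant.

2.6459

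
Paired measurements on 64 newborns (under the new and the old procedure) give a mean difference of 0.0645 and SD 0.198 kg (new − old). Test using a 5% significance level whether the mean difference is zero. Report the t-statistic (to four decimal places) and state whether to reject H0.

H0: μ_d = 0; H1: μ_d ≠ 0 (paired t-test on the differences, two-sided).
t = d̄/(s_d/√n) = 0.0645/(0.198/√64) = 2.6061
df = n − 1 = 63
Two-sided p-value ≈ 0.0114
Since p ≈ 0.0114 < α = 0.05, reject H0; the evidence is statistically significant.

t = 2.6061; reject H0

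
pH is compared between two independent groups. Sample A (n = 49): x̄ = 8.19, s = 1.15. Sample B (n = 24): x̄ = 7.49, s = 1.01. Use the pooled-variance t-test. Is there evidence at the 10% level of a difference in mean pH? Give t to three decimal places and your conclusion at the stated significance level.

t = 2.539; reject H0

Let group 1 = sample A, group 2 = sample B. H0: μ_1 = μ_2; H1: μ_1 ≠ μ_2 (two-sample pooled-variance t-test, two-sided).
s_p² = [(49−1)·1.15² + (24−1)·1.01²]/(49+24−2) = 1.22454
t = (8.19 − 7.49)/√[1.22454·(1/49 + 1/24)] = 2.539
df = n₁ + n₂ − 2 = 71
Two-sided p-value ≈ 0.0133
Since p ≈ 0.0133 < α = 0.1, reject H0; the evidence is statistically significant.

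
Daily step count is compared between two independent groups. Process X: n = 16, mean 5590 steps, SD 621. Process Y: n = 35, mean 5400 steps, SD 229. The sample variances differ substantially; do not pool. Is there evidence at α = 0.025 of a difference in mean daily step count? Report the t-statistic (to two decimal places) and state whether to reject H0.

Let group 1 = process X, group 2 = process Y. H0: μ_1 = μ_2; H1: μ_1 ≠ μ_2 (Welch's two-sample t-test, two-sided).
t = (x̄_1 − x̄_2)/√(s_1²/n_1 + s_2²/n_2) = (5590 − 5400)/√(621²/16 + 229²/35) = 1.19
Welch–Satterthwaite df ≈ 16.89
Two-sided p-value ≈ 0.2515
Since p ≈ 0.2515 > α = 0.025, fail to reject H0; the data do not provide sufficient evidence against H0.

t = 1.19; fail to reject H0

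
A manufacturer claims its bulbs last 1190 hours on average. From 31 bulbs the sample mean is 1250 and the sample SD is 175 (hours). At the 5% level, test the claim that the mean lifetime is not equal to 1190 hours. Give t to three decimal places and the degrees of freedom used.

t = 1.909, df = 30

H0: μ = 1190; H1: μ ≠ 1190 (one-sample t-test, two-sided).
t = (x̄ − μ₀)/(s/√n) = (1250 − 1190)/(175/√31) = 1.909
df = n − 1 = 30
Two-sided p-value ≈ 0.0659
Since p ≈ 0.0659 > α = 0.05, fail to reject H0; the evidence is not statistically significant.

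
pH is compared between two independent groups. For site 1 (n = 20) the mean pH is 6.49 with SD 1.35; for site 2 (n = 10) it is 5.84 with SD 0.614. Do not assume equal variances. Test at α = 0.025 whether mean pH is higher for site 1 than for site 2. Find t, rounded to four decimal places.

1.8110

Let group 1 = site 1, group 2 = site 2. H0: μ_1 = μ_2; H1: μ_1 > μ_2 (Welch's two-sample t-test, right-tailed).
t = (x̄_1 − x̄_2)/√(s_1²/n_1 + s_2²/n_2) = (6.49 − 5.84)/√(1.35²/20 + 0.614²/10) = 1.8110
Welch–Satterthwaite df ≈ 27.89
p-value = P(T ≥ 1.8110) ≈ 0.040
Since p ≈ 0.040 > α = 0.025, fail to reject H0; the evidence is not statistically significant.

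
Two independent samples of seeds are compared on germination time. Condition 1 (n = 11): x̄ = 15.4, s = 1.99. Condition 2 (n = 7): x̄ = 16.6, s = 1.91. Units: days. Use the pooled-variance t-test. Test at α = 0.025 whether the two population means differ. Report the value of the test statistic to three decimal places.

-1.266

Let group 1 = condition 1, group 2 = condition 2. H0: μ_1 = μ_2; H1: μ_1 ≠ μ_2 (two-sample pooled-variance t-test, two-sided).
s_p² = [(11−1)·1.99² + (7−1)·1.91²]/(11+7−2) = 3.8431
t = (15.4 − 16.6)/√[3.8431·(1/11 + 1/7)] = -1.266
df = n₁ + n₂ − 2 = 16
Two-sided p-value ≈ 0.224
Since p ≈ 0.224 > α = 0.025, fail to reject H0; the data do not provide sufficient evidence against H0.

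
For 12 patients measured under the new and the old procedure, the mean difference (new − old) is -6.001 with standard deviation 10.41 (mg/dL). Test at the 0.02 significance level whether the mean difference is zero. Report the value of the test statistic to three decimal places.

H0: μ_d = 0; H1: μ_d ≠ 0 (paired t-test on the differences, two-sided).
t = d̄/(s_d/√n) = -6.001/(10.41/√12) = -1.997
df = n − 1 = 11
Two-sided p-value ≈ 0.071
Since p ≈ 0.071 > α = 0.02, fail to reject H0; the evidence is not statistically significant.

-1.997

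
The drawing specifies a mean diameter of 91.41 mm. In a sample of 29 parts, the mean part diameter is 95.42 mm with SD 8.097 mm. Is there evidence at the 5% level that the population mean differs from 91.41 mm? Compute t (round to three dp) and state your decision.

t = 2.667; reject H0

H0: μ = 91.41; H1: μ ≠ 91.41 (one-sample t-test, two-sided).
t = (x̄ − μ₀)/(s/√n) = (95.42 − 91.41)/(8.097/√29) = 2.667
df = n − 1 = 28
Two-sided p-value ≈ 0.013
Since p ≈ 0.013 < α = 0.05, reject H0; the data support H1.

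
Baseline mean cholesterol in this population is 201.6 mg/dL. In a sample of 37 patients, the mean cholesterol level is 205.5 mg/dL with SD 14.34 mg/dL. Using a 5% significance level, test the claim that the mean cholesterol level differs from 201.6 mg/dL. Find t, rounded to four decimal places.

1.6543

H0: μ = 201.6; H1: μ ≠ 201.6 (one-sample t-test, two-sided).
t = (x̄ − μ₀)/(s/√n) = (205.5 − 201.6)/(14.34/√37) = 1.6543
df = n − 1 = 36
Two-sided p-value ≈ 0.107
Since p ≈ 0.107 > α = 0.05, fail to reject H0; the evidence is not statistically significant.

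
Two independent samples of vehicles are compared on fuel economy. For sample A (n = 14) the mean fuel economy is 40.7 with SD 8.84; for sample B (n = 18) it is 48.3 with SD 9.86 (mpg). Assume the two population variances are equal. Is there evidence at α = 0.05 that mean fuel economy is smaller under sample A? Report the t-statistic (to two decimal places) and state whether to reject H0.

t = -2.26; reject H0

Let group 1 = sample A, group 2 = sample B. H0: μ_1 = μ_2; H1: μ_1 < μ_2 (two-sample pooled-variance t-test, left-tailed).
s_p² = [(14−1)·8.84² + (18−1)·9.86²]/(14+18−2) = 88.9542
t = (40.7 − 48.3)/√[88.9542·(1/14 + 1/18)] = -2.26
df = n₁ + n₂ − 2 = 30
p-value = P(T ≤ -2.26) ≈ 0.016
Since p ≈ 0.016 < α = 0.05, reject H0; the data support H1.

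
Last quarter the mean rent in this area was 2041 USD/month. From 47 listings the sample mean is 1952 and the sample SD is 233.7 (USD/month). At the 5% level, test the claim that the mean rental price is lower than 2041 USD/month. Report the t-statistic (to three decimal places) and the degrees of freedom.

H0: μ = 2041; H1: μ < 2041 (one-sample t-test, left-tailed).
t = (x̄ − μ₀)/(s/√n) = (1952 − 2041)/(233.7/√47) = -2.611
df = n − 1 = 46
p-value = P(T ≤ -2.611) ≈ 0.006
Since p ≈ 0.006 < α = 0.05, reject H0; the data support H1.

t = -2.611, df = 46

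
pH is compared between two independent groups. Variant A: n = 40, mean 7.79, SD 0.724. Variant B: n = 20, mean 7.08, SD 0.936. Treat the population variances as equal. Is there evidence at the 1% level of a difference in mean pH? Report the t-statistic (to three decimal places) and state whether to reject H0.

Let group 1 = variant A, group 2 = variant B. H0: μ_1 = μ_2; H1: μ_1 ≠ μ_2 (two-sample pooled-variance t-test, two-sided).
s_p² = [(40−1)·0.724² + (20−1)·0.936²]/(40+20−2) = 0.63946
t = (7.79 − 7.08)/√[0.63946·(1/40 + 1/20)] = 3.242
df = n₁ + n₂ − 2 = 58
Two-sided p-value ≈ 0.002
Since p ≈ 0.002 < α = 0.01, reject H0; the data support H1.

t = 3.242; reject H0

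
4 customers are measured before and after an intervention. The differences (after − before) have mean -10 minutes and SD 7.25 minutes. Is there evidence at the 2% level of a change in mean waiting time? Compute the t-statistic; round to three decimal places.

-2.759

H0: μ_d = 0; H1: μ_d ≠ 0 (paired t-test on the differences, two-sided).
t = d̄/(s_d/√n) = -10/(7.25/√4) = -2.759
df = n − 1 = 3
Two-sided p-value ≈ 0.0702
Since p ≈ 0.0702 > α = 0.02, fail to reject H0; the data do not provide sufficient evidence against H0.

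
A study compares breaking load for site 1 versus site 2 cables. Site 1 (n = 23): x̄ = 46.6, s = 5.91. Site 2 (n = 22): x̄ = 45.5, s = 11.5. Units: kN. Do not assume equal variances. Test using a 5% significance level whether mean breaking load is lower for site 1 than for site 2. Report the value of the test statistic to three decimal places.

0.401

Let group 1 = site 1, group 2 = site 2. H0: μ_1 = μ_2; H1: μ_1 < μ_2 (Welch's two-sample t-test, left-tailed).
t = (x̄_1 − x̄_2)/√(s_1²/n_1 + s_2²/n_2) = (46.6 − 45.5)/√(5.91²/23 + 11.5²/22) = 0.401
Welch–Satterthwaite df ≈ 31.06
p-value = P(T ≤ 0.401) ≈ 0.6544
Since p ≈ 0.6544 > α = 0.05, fail to reject H0; the data do not provide sufficient evidence against H0.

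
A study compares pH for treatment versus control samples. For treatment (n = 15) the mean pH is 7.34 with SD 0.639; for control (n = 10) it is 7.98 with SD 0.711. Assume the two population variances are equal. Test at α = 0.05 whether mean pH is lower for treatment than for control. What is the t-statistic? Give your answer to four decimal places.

Let group 1 = treatment, group 2 = control. H0: μ_1 = μ_2; H1: μ_1 < μ_2 (two-sample pooled-variance t-test, left-tailed).
s_p² = [(15−1)·0.639² + (10−1)·0.711²]/(15+10−2) = 0.446356
t = (7.34 − 7.98)/√[0.446356·(1/15 + 1/10)] = -2.3465
df = n₁ + n₂ − 2 = 23
p-value = P(T ≤ -2.3465) ≈ 0.0140
Since p ≈ 0.0140 < α = 0.05, reject H0; the data support H1.

-2.3465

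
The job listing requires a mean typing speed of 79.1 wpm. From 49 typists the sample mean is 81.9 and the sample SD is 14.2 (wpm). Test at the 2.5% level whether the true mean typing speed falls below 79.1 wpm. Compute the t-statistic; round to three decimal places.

1.380

H0: μ = 79.1; H1: μ < 79.1 (one-sample t-test, left-tailed).
t = (x̄ − μ₀)/(s/√n) = (81.9 − 79.1)/(14.2/√49) = 1.380
df = n − 1 = 48
p-value = P(T ≤ 1.380) ≈ 0.9131
Since p ≈ 0.9131 > α = 0.025, fail to reject H0; the evidence is not statistically significant.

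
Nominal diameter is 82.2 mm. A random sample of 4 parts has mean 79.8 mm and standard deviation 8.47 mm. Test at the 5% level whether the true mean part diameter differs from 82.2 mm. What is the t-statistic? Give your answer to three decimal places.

-0.567

H0: μ = 82.2; H1: μ ≠ 82.2 (one-sample t-test, two-sided).
t = (x̄ − μ₀)/(s/√n) = (79.8 − 82.2)/(8.47/√4) = -0.567
df = n − 1 = 3
Two-sided p-value ≈ 0.611
Since p ≈ 0.611 > α = 0.05, fail to reject H0; the evidence is not statistically significant.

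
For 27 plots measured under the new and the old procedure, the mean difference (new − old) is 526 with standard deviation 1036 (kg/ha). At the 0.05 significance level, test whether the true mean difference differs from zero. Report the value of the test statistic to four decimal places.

2.6382

H0: μ_d = 0; H1: μ_d ≠ 0 (paired t-test on the differences, two-sided).
t = d̄/(s_d/√n) = 526/(1036/√27) = 2.6382
df = n − 1 = 26
Two-sided p-value ≈ 0.0139
Since p ≈ 0.0139 < α = 0.05, reject H0; the data support H1.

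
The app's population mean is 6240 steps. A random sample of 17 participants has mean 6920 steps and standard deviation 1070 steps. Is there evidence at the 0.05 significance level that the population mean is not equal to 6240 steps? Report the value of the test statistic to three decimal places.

H0: μ = 6240; H1: μ ≠ 6240 (one-sample t-test, two-sided).
t = (x̄ − μ₀)/(s/√n) = (6920 − 6240)/(1070/√17) = 2.620
df = n − 1 = 16
Two-sided p-value ≈ 0.0186
Since p ≈ 0.0186 < α = 0.05, reject H0; the data support H1.

2.620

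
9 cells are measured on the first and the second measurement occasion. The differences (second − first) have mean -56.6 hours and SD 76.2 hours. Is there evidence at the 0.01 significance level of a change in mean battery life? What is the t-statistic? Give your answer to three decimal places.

-2.228

H0: μ_d = 0; H1: μ_d ≠ 0 (paired t-test on the differences, two-sided).
t = d̄/(s_d/√n) = -56.6/(76.2/√9) = -2.228
df = n − 1 = 8
Two-sided p-value ≈ 0.0564
Since p ≈ 0.0564 > α = 0.01, fail to reject H0; the evidence is not statistically significant.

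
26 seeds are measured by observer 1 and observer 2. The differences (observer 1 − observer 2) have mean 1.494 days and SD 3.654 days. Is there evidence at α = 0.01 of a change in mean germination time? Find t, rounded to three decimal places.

2.085

H0: μ_d = 0; H1: μ_d ≠ 0 (paired t-test on the differences, two-sided).
t = d̄/(s_d/√n) = 1.494/(3.654/√26) = 2.085
df = n − 1 = 25
Two-sided p-value ≈ 0.0475
Since p ≈ 0.0475 > α = 0.01, fail to reject H0; the data do not provide sufficient evidence against H0.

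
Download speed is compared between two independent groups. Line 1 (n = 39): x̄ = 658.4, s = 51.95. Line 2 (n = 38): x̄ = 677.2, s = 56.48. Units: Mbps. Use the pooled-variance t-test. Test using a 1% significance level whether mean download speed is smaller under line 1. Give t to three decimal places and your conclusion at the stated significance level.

Let group 1 = line 1, group 2 = line 2. H0: μ_1 = μ_2; H1: μ_1 < μ_2 (two-sample pooled-variance t-test, left-tailed).
s_p² = [(39−1)·51.95² + (38−1)·56.48²]/(39+38−2) = 2941.12
t = (658.4 − 677.2)/√[2941.12·(1/39 + 1/38)] = -1.521
df = n₁ + n₂ − 2 = 75
p-value = P(T ≤ -1.521) ≈ 0.0663
Since p ≈ 0.0663 > α = 0.01, fail to reject H0; the data do not provide sufficient evidence against H0.

t = -1.521; fail to reject H0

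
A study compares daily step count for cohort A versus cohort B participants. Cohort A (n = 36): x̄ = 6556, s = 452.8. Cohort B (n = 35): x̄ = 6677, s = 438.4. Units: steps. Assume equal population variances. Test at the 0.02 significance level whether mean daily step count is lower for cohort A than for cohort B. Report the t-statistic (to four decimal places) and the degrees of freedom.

Let group 1 = cohort A, group 2 = cohort B. H0: μ_1 = μ_2; H1: μ_1 < μ_2 (two-sample pooled-variance t-test, left-tailed).
s_p² = [(36−1)·452.8² + (35−1)·438.4²]/(36+35−2) = 198704
t = (6556 − 6677)/√[198704·(1/36 + 1/35)] = -1.1435
df = n₁ + n₂ − 2 = 69
p-value = P(T ≤ -1.1435) ≈ 0.1284
Since p ≈ 0.1284 > α = 0.02, fail to reject H0; the evidence is not statistically significant.

t = -1.1435, df = 69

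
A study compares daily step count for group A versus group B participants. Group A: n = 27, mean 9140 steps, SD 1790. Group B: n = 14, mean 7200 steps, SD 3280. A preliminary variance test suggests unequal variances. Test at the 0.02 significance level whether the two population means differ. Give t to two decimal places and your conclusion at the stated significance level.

Let group 1 = group A, group 2 = group B. H0: μ_1 = μ_2; H1: μ_1 ≠ μ_2 (Welch's two-sample t-test, two-sided).
t = (x̄_1 − x̄_2)/√(s_1²/n_1 + s_2²/n_2) = (9140 − 7200)/√(1790²/27 + 3280²/14) = 2.06
Welch–Satterthwaite df ≈ 17.12
Two-sided p-value ≈ 0.0550
Since p ≈ 0.0550 > α = 0.02, fail to reject H0; the evidence is not statistically significant.

t = 2.06; fail to reject H0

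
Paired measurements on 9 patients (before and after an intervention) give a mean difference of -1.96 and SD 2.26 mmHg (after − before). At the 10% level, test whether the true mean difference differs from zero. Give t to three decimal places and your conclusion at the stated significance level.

t = -2.602; reject H0

H0: μ_d = 0; H1: μ_d ≠ 0 (paired t-test on the differences, two-sided).
t = d̄/(s_d/√n) = -1.96/(2.26/√9) = -2.602
df = n − 1 = 8
Two-sided p-value ≈ 0.0315
Since p ≈ 0.0315 < α = 0.1, reject H0; the data support H1.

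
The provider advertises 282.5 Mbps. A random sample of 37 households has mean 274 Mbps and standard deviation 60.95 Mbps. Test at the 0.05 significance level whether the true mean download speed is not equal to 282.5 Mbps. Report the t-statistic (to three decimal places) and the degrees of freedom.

H0: μ = 282.5; H1: μ ≠ 282.5 (one-sample t-test, two-sided).
t = (x̄ − μ₀)/(s/√n) = (274 − 282.5)/(60.95/√37) = -0.848
df = n − 1 = 36
Two-sided p-value ≈ 0.402
Since p ≈ 0.402 > α = 0.05, fail to reject H0; the data do not provide sufficient evidence against H0.

t = -0.848, df = 36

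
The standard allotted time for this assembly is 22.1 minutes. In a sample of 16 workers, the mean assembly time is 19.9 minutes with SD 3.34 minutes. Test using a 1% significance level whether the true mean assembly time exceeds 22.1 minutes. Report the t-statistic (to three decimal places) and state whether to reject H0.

t = -2.635; fail to reject H0

H0: μ = 22.1; H1: μ > 22.1 (one-sample t-test, right-tailed).
t = (x̄ − μ₀)/(s/√n) = (19.9 − 22.1)/(3.34/√16) = -2.635
df = n − 1 = 15
p-value = P(T ≥ -2.635) ≈ 0.9906
Since p ≈ 0.9906 > α = 0.01, fail to reject H0; the evidence is not statistically significant.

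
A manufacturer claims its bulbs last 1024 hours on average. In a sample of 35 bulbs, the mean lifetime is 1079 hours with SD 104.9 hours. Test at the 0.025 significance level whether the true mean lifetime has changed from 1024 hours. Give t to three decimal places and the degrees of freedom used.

t = 3.102, df = 34

H0: μ = 1024; H1: μ ≠ 1024 (one-sample t-test, two-sided).
t = (x̄ − μ₀)/(s/√n) = (1079 − 1024)/(104.9/√35) = 3.102
df = n − 1 = 34
Two-sided p-value ≈ 0.0039
Since p ≈ 0.0039 < α = 0.025, reject H0; the data support H1.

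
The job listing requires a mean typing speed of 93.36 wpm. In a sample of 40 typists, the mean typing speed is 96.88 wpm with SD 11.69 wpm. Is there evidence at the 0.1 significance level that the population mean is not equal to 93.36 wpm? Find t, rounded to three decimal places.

H0: μ = 93.36; H1: μ ≠ 93.36 (one-sample t-test, two-sided).
t = (x̄ − μ₀)/(s/√n) = (96.88 − 93.36)/(11.69/√40) = 1.904
df = n − 1 = 39
Two-sided p-value ≈ 0.0643
Since p ≈ 0.0643 < α = 0.1, reject H0; the data support H1.

1.904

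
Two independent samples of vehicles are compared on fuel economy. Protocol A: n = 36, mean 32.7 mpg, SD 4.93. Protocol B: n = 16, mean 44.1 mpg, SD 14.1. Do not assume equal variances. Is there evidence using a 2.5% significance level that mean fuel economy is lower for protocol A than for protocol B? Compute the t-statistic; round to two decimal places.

Let group 1 = protocol A, group 2 = protocol B. H0: μ_1 = μ_2; H1: μ_1 < μ_2 (Welch's two-sample t-test, left-tailed).
t = (x̄_1 − x̄_2)/√(s_1²/n_1 + s_2²/n_2) = (32.7 − 44.1)/√(4.93²/36 + 14.1²/16) = -3.15
Welch–Satterthwaite df ≈ 16.65
p-value = P(T ≤ -3.15) ≈ 0.003
Since p ≈ 0.003 < α = 0.025, reject H0; the data support H1.

-3.15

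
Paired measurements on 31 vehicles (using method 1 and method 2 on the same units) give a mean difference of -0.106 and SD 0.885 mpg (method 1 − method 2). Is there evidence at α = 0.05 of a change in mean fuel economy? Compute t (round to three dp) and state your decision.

H0: μ_d = 0; H1: μ_d ≠ 0 (paired t-test on the differences, two-sided).
t = d̄/(s_d/√n) = -0.106/(0.885/√31) = -0.667
df = n − 1 = 30
Two-sided p-value ≈ 0.510
Since p ≈ 0.510 > α = 0.05, fail to reject H0; the evidence is not statistically significant.

t = -0.667; fail to reject H0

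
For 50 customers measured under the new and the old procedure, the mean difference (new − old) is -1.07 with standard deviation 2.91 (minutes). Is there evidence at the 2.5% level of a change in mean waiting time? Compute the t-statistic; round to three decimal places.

H0: μ_d = 0; H1: μ_d ≠ 0 (paired t-test on the differences, two-sided).
t = d̄/(s_d/√n) = -1.07/(2.91/√50) = -2.600
df = n − 1 = 49
Two-sided p-value ≈ 0.0123
Since p ≈ 0.0123 < α = 0.025, reject H0; the data support H1.

-2.600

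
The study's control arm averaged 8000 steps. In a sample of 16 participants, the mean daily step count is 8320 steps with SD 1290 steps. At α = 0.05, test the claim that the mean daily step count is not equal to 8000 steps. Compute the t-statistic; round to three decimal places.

0.992

H0: μ = 8000; H1: μ ≠ 8000 (one-sample t-test, two-sided).
t = (x̄ − μ₀)/(s/√n) = (8320 − 8000)/(1290/√16) = 0.992
df = n − 1 = 15
Two-sided p-value ≈ 0.3368
Since p ≈ 0.3368 > α = 0.05, fail to reject H0; the evidence is not statistically significant.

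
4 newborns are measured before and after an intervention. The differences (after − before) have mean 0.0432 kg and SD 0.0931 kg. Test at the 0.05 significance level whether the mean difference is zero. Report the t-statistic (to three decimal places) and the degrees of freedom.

t = 0.928, df = 3

H0: μ_d = 0; H1: μ_d ≠ 0 (paired t-test on the differences, two-sided).
t = d̄/(s_d/√n) = 0.0432/(0.0931/√4) = 0.928
df = n − 1 = 3
Two-sided p-value ≈ 0.422
Since p ≈ 0.422 > α = 0.05, fail to reject H0; the evidence is not statistically significant.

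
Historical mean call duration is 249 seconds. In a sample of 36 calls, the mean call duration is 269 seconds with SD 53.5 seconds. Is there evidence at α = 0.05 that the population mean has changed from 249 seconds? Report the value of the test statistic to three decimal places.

H0: μ = 249; H1: μ ≠ 249 (one-sample t-test, two-sided).
t = (x̄ − μ₀)/(s/√n) = (269 − 249)/(53.5/√36) = 2.243
df = n − 1 = 35
Two-sided p-value ≈ 0.0313
Since p ≈ 0.0313 < α = 0.05, reject H0; the data support H1.

2.243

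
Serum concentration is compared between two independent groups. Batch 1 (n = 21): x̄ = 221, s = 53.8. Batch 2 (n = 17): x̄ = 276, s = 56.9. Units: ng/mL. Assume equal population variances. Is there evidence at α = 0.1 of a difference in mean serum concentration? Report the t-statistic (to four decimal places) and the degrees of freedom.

Let group 1 = batch 1, group 2 = batch 2. H0: μ_1 = μ_2; H1: μ_1 ≠ μ_2 (two-sample pooled-variance t-test, two-sided).
s_p² = [(21−1)·53.8² + (17−1)·56.9²]/(21+17−2) = 3046.96
t = (221 − 276)/√[3046.96·(1/21 + 1/17)] = -3.0540
df = n₁ + n₂ − 2 = 36
Two-sided p-value ≈ 0.004
Since p ≈ 0.004 < α = 0.1, reject H0; the evidence is statistically significant.

t = -3.0540, df = 36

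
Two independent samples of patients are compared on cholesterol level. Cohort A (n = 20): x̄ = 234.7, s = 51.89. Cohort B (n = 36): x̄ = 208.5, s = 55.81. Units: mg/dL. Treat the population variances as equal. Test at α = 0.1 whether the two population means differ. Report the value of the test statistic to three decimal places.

Let group 1 = cohort A, group 2 = cohort B. H0: μ_1 = μ_2; H1: μ_1 ≠ μ_2 (two-sample pooled-variance t-test, two-sided).
s_p² = [(20−1)·51.89² + (36−1)·55.81²]/(20+36−2) = 2966.21
t = (234.7 − 208.5)/√[2966.21·(1/20 + 1/36)] = 1.725
df = n₁ + n₂ − 2 = 54
Two-sided p-value ≈ 0.0903
Since p ≈ 0.0903 < α = 0.1, reject H0; the evidence is statistically significant.

1.725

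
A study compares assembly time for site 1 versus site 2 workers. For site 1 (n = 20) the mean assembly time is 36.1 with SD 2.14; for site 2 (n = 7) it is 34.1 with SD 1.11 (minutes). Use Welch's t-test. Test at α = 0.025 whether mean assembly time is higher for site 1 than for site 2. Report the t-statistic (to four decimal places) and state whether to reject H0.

Let group 1 = site 1, group 2 = site 2. H0: μ_1 = μ_2; H1: μ_1 > μ_2 (Welch's two-sample t-test, right-tailed).
t = (x̄_1 − x̄_2)/√(s_1²/n_1 + s_2²/n_2) = (36.1 − 34.1)/√(2.14²/20 + 1.11²/7) = 3.1427
Welch–Satterthwaite df ≈ 20.70
p-value = P(T ≥ 3.1427) ≈ 0.002
Since p ≈ 0.002 < α = 0.025, reject H0; the evidence is statistically significant.

t = 3.1427; reject H0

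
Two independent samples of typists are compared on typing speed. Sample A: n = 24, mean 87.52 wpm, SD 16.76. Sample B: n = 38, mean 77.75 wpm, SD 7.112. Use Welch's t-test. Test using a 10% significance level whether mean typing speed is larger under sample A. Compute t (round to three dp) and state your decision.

Let group 1 = sample A, group 2 = sample B. H0: μ_1 = μ_2; H1: μ_1 > μ_2 (Welch's two-sample t-test, right-tailed).
t = (x̄_1 − x̄_2)/√(s_1²/n_1 + s_2²/n_2) = (87.52 − 77.75)/√(16.76²/24 + 7.112²/38) = 2.706
Welch–Satterthwaite df ≈ 28.30
p-value = P(T ≥ 2.706) ≈ 0.0057
Since p ≈ 0.0057 < α = 0.1, reject H0; the evidence is statistically significant.

t = 2.706; reject H0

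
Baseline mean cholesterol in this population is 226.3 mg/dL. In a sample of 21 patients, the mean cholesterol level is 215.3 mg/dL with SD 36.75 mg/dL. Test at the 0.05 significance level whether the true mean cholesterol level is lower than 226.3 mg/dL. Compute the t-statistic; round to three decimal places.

H0: μ = 226.3; H1: μ < 226.3 (one-sample t-test, left-tailed).
t = (x̄ − μ₀)/(s/√n) = (215.3 − 226.3)/(36.75/√21) = -1.372
df = n − 1 = 20
p-value = P(T ≤ -1.372) ≈ 0.093
Since p ≈ 0.093 > α = 0.05, fail to reject H0; the data do not provide sufficient evidence against H0.

-1.372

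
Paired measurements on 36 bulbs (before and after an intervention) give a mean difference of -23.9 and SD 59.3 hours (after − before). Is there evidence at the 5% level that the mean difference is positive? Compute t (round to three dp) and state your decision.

t = -2.418; fail to reject H0

H0: μ_d = 0; H1: μ_d > 0 (paired t-test on the differences, right-tailed).
t = d̄/(s_d/√n) = -23.9/(59.3/√36) = -2.418
df = n − 1 = 35
p-value = P(T ≥ -2.418) ≈ 0.9895
Since p ≈ 0.9895 > α = 0.05, fail to reject H0; the data do not provide sufficient evidence against H0.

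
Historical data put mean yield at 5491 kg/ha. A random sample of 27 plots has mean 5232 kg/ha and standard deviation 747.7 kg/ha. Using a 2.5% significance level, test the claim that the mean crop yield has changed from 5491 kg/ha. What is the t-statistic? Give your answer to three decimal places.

-1.800

H0: μ = 5491; H1: μ ≠ 5491 (one-sample t-test, two-sided).
t = (x̄ − μ₀)/(s/√n) = (5232 − 5491)/(747.7/√27) = -1.800
df = n − 1 = 26
Two-sided p-value ≈ 0.0835
Since p ≈ 0.0835 > α = 0.025, fail to reject H0; the evidence is not statistically significant.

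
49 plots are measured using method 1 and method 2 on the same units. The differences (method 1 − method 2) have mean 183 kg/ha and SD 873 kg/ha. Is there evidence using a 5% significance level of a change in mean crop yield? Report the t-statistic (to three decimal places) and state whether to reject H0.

H0: μ_d = 0; H1: μ_d ≠ 0 (paired t-test on the differences, two-sided).
t = d̄/(s_d/√n) = 183/(873/√49) = 1.467
df = n − 1 = 48
Two-sided p-value ≈ 0.1488
Since p ≈ 0.1488 > α = 0.05, fail to reject H0; the evidence is not statistically significant.

t = 1.467; fail to reject H0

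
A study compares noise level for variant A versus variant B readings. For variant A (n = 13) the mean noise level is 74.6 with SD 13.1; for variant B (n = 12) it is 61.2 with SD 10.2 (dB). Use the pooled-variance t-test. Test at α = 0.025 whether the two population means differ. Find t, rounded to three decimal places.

2.836

Let group 1 = variant A, group 2 = variant B. H0: μ_1 = μ_2; H1: μ_1 ≠ μ_2 (two-sample pooled-variance t-test, two-sided).
s_p² = [(13−1)·13.1² + (12−1)·10.2²]/(13+12−2) = 139.294
t = (74.6 − 61.2)/√[139.294·(1/13 + 1/12)] = 2.836
df = n₁ + n₂ − 2 = 23
Two-sided p-value ≈ 0.009
Since p ≈ 0.009 < α = 0.025, reject H0; the data support H1.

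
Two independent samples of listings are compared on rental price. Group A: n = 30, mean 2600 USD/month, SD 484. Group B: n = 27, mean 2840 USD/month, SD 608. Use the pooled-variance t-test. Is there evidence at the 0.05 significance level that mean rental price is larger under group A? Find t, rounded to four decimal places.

Let group 1 = group A, group 2 = group B. H0: μ_1 = μ_2; H1: μ_1 > μ_2 (two-sample pooled-variance t-test, right-tailed).
s_p² = [(30−1)·484² + (27−1)·608²]/(30+27−2) = 298267
t = (2600 − 2840)/√[298267·(1/30 + 1/27)] = -1.6566
df = n₁ + n₂ − 2 = 55
p-value = P(T ≥ -1.6566) ≈ 0.948
Since p ≈ 0.948 > α = 0.05, fail to reject H0; the data do not provide sufficient evidence against H0.

-1.6566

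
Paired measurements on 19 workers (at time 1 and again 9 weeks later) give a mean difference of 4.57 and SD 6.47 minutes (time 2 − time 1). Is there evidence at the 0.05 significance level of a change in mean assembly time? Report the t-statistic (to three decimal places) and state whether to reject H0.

t = 3.079; reject H0

H0: μ_d = 0; H1: μ_d ≠ 0 (paired t-test on the differences, two-sided).
t = d̄/(s_d/√n) = 4.57/(6.47/√19) = 3.079
df = n − 1 = 18
Two-sided p-value ≈ 0.0065
Since p ≈ 0.0065 < α = 0.05, reject H0; the evidence is statistically significant.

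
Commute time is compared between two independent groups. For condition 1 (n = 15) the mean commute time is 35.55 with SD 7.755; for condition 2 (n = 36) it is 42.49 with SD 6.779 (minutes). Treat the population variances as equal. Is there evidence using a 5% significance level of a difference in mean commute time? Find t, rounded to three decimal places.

-3.193

Let group 1 = condition 1, group 2 = condition 2. H0: μ_1 = μ_2; H1: μ_1 ≠ μ_2 (two-sample pooled-variance t-test, two-sided).
s_p² = [(15−1)·7.755² + (36−1)·6.779²]/(15+36−2) = 50.0078
t = (35.55 − 42.49)/√[50.0078·(1/15 + 1/36)] = -3.193
df = n₁ + n₂ − 2 = 49
Two-sided p-value ≈ 0.002
Since p ≈ 0.002 < α = 0.05, reject H0; the data support H1.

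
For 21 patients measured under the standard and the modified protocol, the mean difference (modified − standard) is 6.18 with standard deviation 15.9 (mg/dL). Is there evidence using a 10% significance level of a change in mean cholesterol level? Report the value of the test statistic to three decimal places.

1.781

H0: μ_d = 0; H1: μ_d ≠ 0 (paired t-test on the differences, two-sided).
t = d̄/(s_d/√n) = 6.18/(15.9/√21) = 1.781
df = n − 1 = 20
Two-sided p-value ≈ 0.0901
Since p ≈ 0.0901 < α = 0.1, reject H0; the data support H1.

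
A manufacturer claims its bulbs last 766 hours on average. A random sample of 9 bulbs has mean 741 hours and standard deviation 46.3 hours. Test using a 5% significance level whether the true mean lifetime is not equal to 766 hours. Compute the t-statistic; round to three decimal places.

-1.620

H0: μ = 766; H1: μ ≠ 766 (one-sample t-test, two-sided).
t = (x̄ − μ₀)/(s/√n) = (741 − 766)/(46.3/√9) = -1.620
df = n − 1 = 8
Two-sided p-value ≈ 0.144
Since p ≈ 0.144 > α = 0.05, fail to reject H0; the data do not provide sufficient evidence against H0.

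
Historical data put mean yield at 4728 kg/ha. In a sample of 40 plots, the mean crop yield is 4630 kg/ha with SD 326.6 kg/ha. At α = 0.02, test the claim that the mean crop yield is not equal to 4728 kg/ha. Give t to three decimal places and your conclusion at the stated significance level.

H0: μ = 4728; H1: μ ≠ 4728 (one-sample t-test, two-sided).
t = (x̄ − μ₀)/(s/√n) = (4630 − 4728)/(326.6/√40) = -1.898
df = n − 1 = 39
Two-sided p-value ≈ 0.0651
Since p ≈ 0.0651 > α = 0.02, fail to reject H0; the evidence is not statistically significant.

t = -1.898; fail to reject H0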